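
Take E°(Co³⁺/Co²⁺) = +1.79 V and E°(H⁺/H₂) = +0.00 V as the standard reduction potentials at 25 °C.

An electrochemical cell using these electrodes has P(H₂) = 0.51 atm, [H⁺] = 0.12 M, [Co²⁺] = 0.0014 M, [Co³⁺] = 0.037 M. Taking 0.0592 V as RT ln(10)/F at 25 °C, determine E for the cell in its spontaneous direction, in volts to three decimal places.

+1.920 V

Co³⁺/Co²⁺ is the cathode (higher E°), H⁺/H₂ the anode: E°cell = +1.79 − (+0.00) = +1.79 V, n = 2.
Overall: 2 Co³⁺(aq) + H₂(g) → 2 Co²⁺(aq) + 2 H⁺(aq)
Q = [Co²⁺]^2·[H⁺]^2 / ([Co³⁺]^2·P(H₂)); log Q = -4.393.
E = E° − (0.0592/n) log Q = +1.79 − (0.0592/2)(-4.393) = +1.920 V.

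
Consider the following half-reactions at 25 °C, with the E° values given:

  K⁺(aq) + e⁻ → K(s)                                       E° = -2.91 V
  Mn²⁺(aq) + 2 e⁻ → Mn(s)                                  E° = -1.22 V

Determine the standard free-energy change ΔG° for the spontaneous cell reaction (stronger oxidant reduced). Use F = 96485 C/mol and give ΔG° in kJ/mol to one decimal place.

-326.1 kJ/mol

Mn²⁺/Mn (E° = -1.22 V) is the cathode; K⁺/K (E° = -2.91 V) is the anode, so E°cell = +1.69 V.
Balancing electrons gives n = 2 (lcm of 2 and 1).
ΔG° = −nFE° = −(2)(96485)(+1.69) = -326,119 J = -326.1 kJ/mol.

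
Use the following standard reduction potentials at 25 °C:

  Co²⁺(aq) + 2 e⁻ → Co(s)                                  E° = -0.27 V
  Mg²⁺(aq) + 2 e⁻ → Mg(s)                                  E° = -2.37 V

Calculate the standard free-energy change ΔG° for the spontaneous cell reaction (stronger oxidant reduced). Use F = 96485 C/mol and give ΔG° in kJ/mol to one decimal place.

Co²⁺/Co (E° = -0.27 V) is the cathode; Mg²⁺/Mg (E° = -2.37 V) is the anode, so E°cell = +2.10 V.
Balancing electrons gives n = 2 (lcm of 2 and 2).
ΔG° = −nFE° = −(2)(96485)(+2.10) = -405,237 J = -405.2 kJ/mol.

-405.2 kJ/mol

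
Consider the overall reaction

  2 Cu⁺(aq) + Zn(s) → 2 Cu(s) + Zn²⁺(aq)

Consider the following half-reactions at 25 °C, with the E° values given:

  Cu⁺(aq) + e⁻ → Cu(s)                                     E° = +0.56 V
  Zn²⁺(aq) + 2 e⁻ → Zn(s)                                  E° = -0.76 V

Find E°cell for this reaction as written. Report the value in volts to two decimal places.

+1.32 V

The Cu⁺/Cu couple has the higher reduction potential, so it is the cathode; Zn²⁺/Zn is oxidised at the anode.
E°cell = E°(cathode) − E°(anode) = (+0.56) − (-0.76) = +1.32 V.
Since E°cell > 0, the reaction is spontaneous under standard conditions.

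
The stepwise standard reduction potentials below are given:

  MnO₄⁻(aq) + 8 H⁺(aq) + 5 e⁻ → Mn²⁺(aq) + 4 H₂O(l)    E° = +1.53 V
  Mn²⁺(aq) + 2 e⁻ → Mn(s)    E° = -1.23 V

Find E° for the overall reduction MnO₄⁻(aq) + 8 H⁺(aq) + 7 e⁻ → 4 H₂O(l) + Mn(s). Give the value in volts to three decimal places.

+0.741 V

Standard free energies of sequential steps add: ΔG°₃ = ΔG°₁ + ΔG°₂, so n₃E°₃ = n₁E°₁ + n₂E°₂.
E°₃ = (5×+1.53 + 2×-1.23) / 7 = (+5.190) / 7 = +0.741 V.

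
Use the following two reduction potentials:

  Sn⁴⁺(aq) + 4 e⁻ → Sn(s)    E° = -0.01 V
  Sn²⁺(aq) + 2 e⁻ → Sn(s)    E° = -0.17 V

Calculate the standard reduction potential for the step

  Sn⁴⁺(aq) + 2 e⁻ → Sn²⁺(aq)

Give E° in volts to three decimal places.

+0.150 V

Sequential free energies add, so n₃E°₃ = n₁E°₁ + n₂E°₂.
With n₃ = 4, and the known step contributing 2×(-0.17) V, the unknown satisfies 2·E° = 4×(-0.01) − 2×(-0.17) = +0.300.
E° = +0.300 / 2 = +0.150 V.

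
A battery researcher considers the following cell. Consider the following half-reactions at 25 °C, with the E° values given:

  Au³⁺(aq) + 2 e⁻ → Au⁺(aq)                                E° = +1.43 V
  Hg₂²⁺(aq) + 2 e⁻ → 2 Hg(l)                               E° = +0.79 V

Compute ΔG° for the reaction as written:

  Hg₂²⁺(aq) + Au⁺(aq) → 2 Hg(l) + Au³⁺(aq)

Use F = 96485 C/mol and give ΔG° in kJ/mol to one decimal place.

As written, Hg₂²⁺/Hg is reduced (cathode) and Au³⁺/Au⁺ is oxidised (anode), so E°cell = (+0.79) − (+1.43) = -0.64 V.
Balancing electrons gives n = 2.
ΔG° = −nFE° = −(2)(96485)(-0.64) = 123,501 J = +123.5 kJ/mol.

+123.5 kJ/mol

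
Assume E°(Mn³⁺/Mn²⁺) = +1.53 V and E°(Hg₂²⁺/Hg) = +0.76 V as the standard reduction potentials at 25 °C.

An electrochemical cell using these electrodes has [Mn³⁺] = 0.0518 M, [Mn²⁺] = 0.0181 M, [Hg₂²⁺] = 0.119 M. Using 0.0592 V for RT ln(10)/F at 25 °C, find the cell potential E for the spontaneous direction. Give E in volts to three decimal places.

Mn³⁺/Mn²⁺ is the cathode (higher E°), Hg₂²⁺/Hg the anode: E°cell = +1.53 − (+0.76) = +0.77 V, n = 2.
Overall: 2 Mn³⁺(aq) + 2 Hg(l) → 2 Mn²⁺(aq) + Hg₂²⁺(aq)
Q = [Mn²⁺]^2·[Hg₂²⁺] / ([Mn³⁺]^2); log Q = -1.838.
E = E° − (0.0592/n) log Q = +0.77 − (0.0592/2)(-1.838) = +0.824 V.

+0.824 V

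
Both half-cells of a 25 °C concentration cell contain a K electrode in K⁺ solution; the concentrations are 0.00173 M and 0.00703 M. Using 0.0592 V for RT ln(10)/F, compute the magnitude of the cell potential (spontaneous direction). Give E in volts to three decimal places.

+0.036 V

For a concentration cell E°cell = 0. The 0.00703 M side is the cathode (reduction is favoured where [K⁺] is higher).
With n = 1, E = −(0.0592/1) log([K⁺]ₐₙ/[K⁺]꜀ₐₜ) = −(0.0592/1) log(0.00173/0.00703) = −(0.0592/1)(-0.609) = +0.036 V.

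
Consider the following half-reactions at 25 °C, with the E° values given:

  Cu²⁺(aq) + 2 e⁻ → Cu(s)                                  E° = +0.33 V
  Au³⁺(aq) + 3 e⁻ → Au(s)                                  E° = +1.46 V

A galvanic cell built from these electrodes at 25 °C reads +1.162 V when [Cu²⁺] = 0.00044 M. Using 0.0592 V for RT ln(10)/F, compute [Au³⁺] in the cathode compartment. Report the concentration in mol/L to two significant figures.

0.00039 M

Au³⁺/Au is the cathode, Cu²⁺/Cu the anode: E°cell = +1.13 V, n = 6.
Overall reaction: 2 Au³⁺(aq) + 3 Cu(s) → 2 Au(s) + 3 Cu²⁺(aq); Q = [Cu²⁺]^3/[Au³⁺]^2.
From E = E° − (0.0592/n) log Q: log Q = (E° − E)·n/0.0592 = (+1.13 − (+1.162))·6/0.0592 = -3.2432.
So 2·log[Au³⁺] = 3·log(0.00044) − log Q = -10.0696 − (-3.2432) = -6.8264; log[Au³⁺] = -6.8264 / 2 = -3.4132; [Au³⁺] = 10^(-3.4132) ≈ 0.00039 M.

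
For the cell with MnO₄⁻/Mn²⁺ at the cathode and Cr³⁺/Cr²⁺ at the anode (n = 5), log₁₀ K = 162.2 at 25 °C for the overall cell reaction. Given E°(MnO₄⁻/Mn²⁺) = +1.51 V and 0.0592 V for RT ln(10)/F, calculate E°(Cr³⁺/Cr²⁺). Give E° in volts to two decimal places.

E°cell = (0.0592/n)·log K = (0.0592/5)(162.2) = +1.920 V.
Since MnO₄⁻/Mn²⁺ is the cathode and Cr³⁺/Cr²⁺ the anode, E°cell = E°(MnO₄⁻/Mn²⁺) − E°(Cr³⁺/Cr²⁺).
So E°(Cr³⁺/Cr²⁺) = E°(MnO₄⁻/Mn²⁺) − E°cell = (+1.51) − (+1.920) = -0.41 V.

-0.41 V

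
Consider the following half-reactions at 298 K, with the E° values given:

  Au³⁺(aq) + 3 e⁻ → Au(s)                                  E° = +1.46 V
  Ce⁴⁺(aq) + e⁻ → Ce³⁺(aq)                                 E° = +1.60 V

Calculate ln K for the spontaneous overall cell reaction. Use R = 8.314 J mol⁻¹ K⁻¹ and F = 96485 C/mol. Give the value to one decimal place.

Cathode: Ce⁴⁺/Ce³⁺; anode: Au³⁺/Au. E°cell = (+1.60) − (+1.46) = +0.14 V, with n = 3.
ΔG° = −nFE° = −RT ln K, so ln K = nFE°/(RT) = (3)(96485)(+0.14) / ((8.314)(298)) = 16.356.

16.4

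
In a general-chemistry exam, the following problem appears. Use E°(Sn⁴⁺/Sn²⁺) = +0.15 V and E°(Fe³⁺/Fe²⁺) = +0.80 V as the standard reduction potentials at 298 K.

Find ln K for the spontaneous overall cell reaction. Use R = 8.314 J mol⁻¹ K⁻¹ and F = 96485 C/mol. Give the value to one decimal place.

50.6

Cathode: Fe³⁺/Fe²⁺; anode: Sn⁴⁺/Sn²⁺. E°cell = (+0.80) − (+0.15) = +0.65 V, with n = 2.
ΔG° = −nFE° = −RT ln K, so ln K = nFE°/(RT) = (2)(96485)(+0.65) / ((8.314)(298)) = 50.626.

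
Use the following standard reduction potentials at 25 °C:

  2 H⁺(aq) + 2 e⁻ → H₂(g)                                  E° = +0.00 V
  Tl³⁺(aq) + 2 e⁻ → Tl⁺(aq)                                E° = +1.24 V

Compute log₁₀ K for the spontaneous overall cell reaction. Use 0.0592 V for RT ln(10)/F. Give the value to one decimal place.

41.9

Cathode: Tl³⁺/Tl⁺; anode: H⁺/H₂. E°cell = +1.24 V, n = 2.
log K = nE°cell / 0.0592 = (2)(+1.24) / 0.0592 = 41.9.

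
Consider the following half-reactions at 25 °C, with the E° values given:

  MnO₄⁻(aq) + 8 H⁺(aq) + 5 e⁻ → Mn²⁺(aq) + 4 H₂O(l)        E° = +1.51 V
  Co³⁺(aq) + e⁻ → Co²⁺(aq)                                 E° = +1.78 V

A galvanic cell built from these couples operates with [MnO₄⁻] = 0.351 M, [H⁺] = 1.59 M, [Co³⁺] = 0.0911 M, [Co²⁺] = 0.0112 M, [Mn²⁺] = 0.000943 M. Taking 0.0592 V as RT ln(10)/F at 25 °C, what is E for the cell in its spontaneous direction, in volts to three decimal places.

+0.274 V

Co³⁺/Co²⁺ is the cathode (higher E°), MnO₄⁻/Mn²⁺ the anode: E°cell = +1.78 − (+1.51) = +0.27 V, n = 5.
Overall: 5 Co³⁺(aq) + Mn²⁺(aq) + 4 H₂O(l) → 5 Co²⁺(aq) + MnO₄⁻(aq) + 8 H⁺(aq)
Q = [Co²⁺]^5·[MnO₄⁻]·[H⁺]^8 / ([Co³⁺]^5·[Mn²⁺]); log Q = -0.370.
E = E° − (0.0592/n) log Q = +0.27 − (0.0592/5)(-0.370) = +0.274 V.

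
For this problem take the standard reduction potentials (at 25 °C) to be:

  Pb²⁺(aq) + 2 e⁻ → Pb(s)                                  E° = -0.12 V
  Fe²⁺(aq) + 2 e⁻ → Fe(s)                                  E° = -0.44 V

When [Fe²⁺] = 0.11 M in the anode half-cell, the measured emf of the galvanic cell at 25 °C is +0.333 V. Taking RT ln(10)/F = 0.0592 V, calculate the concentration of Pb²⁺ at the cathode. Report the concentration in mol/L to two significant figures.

Pb²⁺/Pb is the cathode, Fe²⁺/Fe the anode: E°cell = +0.32 V, n = 2.
Overall reaction: Pb²⁺(aq) + Fe(s) → Pb(s) + Fe²⁺(aq); Q = [Fe²⁺]^1/[Pb²⁺]^1.
From E = E° − (0.0592/n) log Q: log Q = (E° − E)·n/0.0592 = (+0.32 − (+0.333))·2/0.0592 = -0.4392.
So 1·log[Pb²⁺] = 1·log(0.11) − log Q = -0.9586 − (-0.4392) = -0.5194; [Pb²⁺] = 10^(-0.5194) ≈ 0.30 M.

0.30 M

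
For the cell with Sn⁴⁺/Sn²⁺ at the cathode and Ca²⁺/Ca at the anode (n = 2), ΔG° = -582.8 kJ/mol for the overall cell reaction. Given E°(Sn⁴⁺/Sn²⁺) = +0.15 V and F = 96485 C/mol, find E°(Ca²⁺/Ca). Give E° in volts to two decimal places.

-2.87 V

E°cell = −ΔG°/(nF) = −(-582.8×10³)/((2)(96485)) = +3.020 V.
Since Sn⁴⁺/Sn²⁺ is the cathode and Ca²⁺/Ca the anode, E°cell = E°(Sn⁴⁺/Sn²⁺) − E°(Ca²⁺/Ca).
So E°(Ca²⁺/Ca) = E°(Sn⁴⁺/Sn²⁺) − E°cell = (+0.15) − (+3.020) = -2.87 V.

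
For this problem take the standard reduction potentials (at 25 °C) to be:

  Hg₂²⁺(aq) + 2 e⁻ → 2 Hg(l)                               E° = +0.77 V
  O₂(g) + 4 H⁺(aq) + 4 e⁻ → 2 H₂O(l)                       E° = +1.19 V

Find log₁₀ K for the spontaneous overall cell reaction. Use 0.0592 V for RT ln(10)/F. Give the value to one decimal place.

28.4

Cathode: O₂/H₂O; anode: Hg₂²⁺/Hg. E°cell = +0.42 V, n = 4.
log K = nE°cell / 0.0592 = (4)(+0.42) / 0.0592 = 28.4.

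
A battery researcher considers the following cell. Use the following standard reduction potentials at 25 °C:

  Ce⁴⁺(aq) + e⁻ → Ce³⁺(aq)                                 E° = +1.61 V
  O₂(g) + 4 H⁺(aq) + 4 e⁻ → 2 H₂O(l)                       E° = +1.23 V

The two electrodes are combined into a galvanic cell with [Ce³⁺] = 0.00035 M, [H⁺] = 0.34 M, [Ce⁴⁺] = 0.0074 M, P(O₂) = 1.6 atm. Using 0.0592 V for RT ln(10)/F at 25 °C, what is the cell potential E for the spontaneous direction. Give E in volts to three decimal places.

+0.483 V

Ce⁴⁺/Ce³⁺ is the cathode (higher E°), O₂/H₂O the anode: E°cell = +1.61 − (+1.23) = +0.38 V, n = 4.
Overall: 4 Ce⁴⁺(aq) + 2 H₂O(l) → 4 Ce³⁺(aq) + O₂(g) + 4 H⁺(aq)
Q = [Ce³⁺]^4·P(O₂)·[H⁺]^4 / ([Ce⁴⁺]^4); log Q = -6.971.
E = E° − (0.0592/n) log Q = +0.38 − (0.0592/4)(-6.971) = +0.483 V.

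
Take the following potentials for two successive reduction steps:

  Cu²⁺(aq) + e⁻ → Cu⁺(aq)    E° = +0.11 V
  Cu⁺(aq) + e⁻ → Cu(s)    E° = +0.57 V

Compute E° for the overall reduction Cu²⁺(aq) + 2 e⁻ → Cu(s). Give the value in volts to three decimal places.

Adding the free-energy changes (−nFE°) of the two steps gives −n₃FE°₃ = −n₁FE°₁ − n₂FE°₂.
E°₃ = (1×+0.11 + 1×+0.57) / 2 = (+0.680) / 2 = +0.340 V.

+0.340 V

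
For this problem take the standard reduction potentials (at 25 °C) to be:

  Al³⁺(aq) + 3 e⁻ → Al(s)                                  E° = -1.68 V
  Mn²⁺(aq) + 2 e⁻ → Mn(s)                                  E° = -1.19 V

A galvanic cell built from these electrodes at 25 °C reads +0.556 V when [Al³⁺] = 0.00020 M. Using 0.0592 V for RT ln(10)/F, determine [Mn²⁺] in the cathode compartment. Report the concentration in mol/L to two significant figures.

0.58 M

Mn²⁺/Mn is the cathode, Al³⁺/Al the anode: E°cell = +0.49 V, n = 6.
Overall reaction: 3 Mn²⁺(aq) + 2 Al(s) → 3 Mn(s) + 2 Al³⁺(aq); Q = [Al³⁺]^2/[Mn²⁺]^3.
From E = E° − (0.0592/n) log Q: log Q = (E° − E)·n/0.0592 = (+0.49 − (+0.556))·6/0.0592 = -6.6892.
So 3·log[Mn²⁺] = 2·log(0.0002) − log Q = -7.3979 − (-6.6892) = -0.7087; log[Mn²⁺] = -0.7087 / 3 = -0.2362; [Mn²⁺] = 10^(-0.2362) ≈ 0.58 M.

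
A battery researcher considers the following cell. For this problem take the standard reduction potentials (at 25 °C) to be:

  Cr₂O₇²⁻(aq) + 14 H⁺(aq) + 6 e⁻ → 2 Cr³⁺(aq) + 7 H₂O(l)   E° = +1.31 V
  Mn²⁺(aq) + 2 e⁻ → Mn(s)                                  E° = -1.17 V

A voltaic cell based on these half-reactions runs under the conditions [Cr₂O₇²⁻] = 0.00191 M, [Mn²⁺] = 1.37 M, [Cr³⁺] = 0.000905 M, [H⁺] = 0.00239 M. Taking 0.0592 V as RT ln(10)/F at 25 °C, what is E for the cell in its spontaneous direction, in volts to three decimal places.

+2.147 V

Cr₂O₇²⁻/Cr³⁺ is the cathode (higher E°), Mn²⁺/Mn the anode: E°cell = +1.31 − (-1.17) = +2.48 V, n = 6.
Overall: Cr₂O₇²⁻(aq) + 14 H⁺(aq) + 3 Mn(s) → 2 Cr³⁺(aq) + 7 H₂O(l) + 3 Mn²⁺(aq)
Q = [Cr³⁺]^2·[Mn²⁺]^3 / ([Cr₂O₇²⁻]·[H⁺]^14); log Q = 33.745.
E = E° − (0.0592/n) log Q = +2.48 − (0.0592/6)(33.745) = +2.147 V.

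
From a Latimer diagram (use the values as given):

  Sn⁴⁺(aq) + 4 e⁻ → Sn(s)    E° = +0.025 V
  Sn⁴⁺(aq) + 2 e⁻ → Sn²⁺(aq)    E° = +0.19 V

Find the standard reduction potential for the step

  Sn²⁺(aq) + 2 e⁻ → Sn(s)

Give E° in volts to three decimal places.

-0.140 V

Sequential free energies add, so n₃E°₃ = n₁E°₁ + n₂E°₂.
With n₃ = 4, and the known step contributing 2×(+0.19) V, the unknown satisfies 2·E° = 4×(+0.025) − 2×(+0.19) = -0.280.
E° = -0.280 / 2 = -0.140 V.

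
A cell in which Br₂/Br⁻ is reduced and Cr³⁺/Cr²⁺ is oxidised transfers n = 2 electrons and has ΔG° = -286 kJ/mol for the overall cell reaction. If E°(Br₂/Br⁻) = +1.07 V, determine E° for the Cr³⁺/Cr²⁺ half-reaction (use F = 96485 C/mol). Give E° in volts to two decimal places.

-0.41 V

E°cell = −ΔG°/(nF) = −(-286×10³)/((2)(96485)) = +1.482 V.
Since Br₂/Br⁻ is the cathode and Cr³⁺/Cr²⁺ the anode, E°cell = E°(Br₂/Br⁻) − E°(Cr³⁺/Cr²⁺).
So E°(Cr³⁺/Cr²⁺) = E°(Br₂/Br⁻) − E°cell = (+1.07) − (+1.482) = -0.41 V.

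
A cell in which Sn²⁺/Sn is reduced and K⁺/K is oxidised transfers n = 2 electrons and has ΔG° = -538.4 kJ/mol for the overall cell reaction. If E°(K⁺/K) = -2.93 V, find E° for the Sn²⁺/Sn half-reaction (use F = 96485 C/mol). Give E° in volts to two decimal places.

E°cell = −ΔG°/(nF) = −(-538.4×10³)/((2)(96485)) = +2.790 V.
Since Sn²⁺/Sn is the cathode and K⁺/K the anode, E°cell = E°(Sn²⁺/Sn) − E°(K⁺/K).
So E°(Sn²⁺/Sn) = E°cell + E°(K⁺/K) = +2.790 + (-2.93) = -0.14 V.

-0.14 V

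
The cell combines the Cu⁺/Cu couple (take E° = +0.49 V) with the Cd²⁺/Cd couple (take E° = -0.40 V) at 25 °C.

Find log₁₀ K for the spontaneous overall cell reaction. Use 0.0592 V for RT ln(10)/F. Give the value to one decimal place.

30.1

Cathode: Cu⁺/Cu; anode: Cd²⁺/Cd. E°cell = +0.89 V, n = 2.
log K = nE°cell / 0.0592 = (2)(+0.89) / 0.0592 = 30.1.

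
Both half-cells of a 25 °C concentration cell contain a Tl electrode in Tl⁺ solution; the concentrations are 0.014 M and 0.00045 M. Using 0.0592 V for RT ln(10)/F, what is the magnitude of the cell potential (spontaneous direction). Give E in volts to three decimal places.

+0.088 V

For a concentration cell E°cell = 0. The 0.014 M side is the cathode (reduction is favoured where [Tl⁺] is higher).
With n = 1, E = −(0.0592/1) log([Tl⁺]ₐₙ/[Tl⁺]꜀ₐₜ) = −(0.0592/1) log(0.00045/0.014) = −(0.0592/1)(-1.493) = +0.088 V.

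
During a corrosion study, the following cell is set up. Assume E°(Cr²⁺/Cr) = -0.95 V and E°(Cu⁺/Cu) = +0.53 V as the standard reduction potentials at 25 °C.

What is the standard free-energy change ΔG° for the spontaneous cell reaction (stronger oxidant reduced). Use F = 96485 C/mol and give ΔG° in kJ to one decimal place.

-285.6 kJ

Cu⁺/Cu (E° = +0.53 V) is the cathode; Cr²⁺/Cr (E° = -0.95 V) is the anode, so E°cell = +1.48 V.
Balancing electrons gives n = 2 (lcm of 1 and 2).
ΔG° = −nFE° = −(2)(96485)(+1.48) = -285,596 J = -285.6 kJ.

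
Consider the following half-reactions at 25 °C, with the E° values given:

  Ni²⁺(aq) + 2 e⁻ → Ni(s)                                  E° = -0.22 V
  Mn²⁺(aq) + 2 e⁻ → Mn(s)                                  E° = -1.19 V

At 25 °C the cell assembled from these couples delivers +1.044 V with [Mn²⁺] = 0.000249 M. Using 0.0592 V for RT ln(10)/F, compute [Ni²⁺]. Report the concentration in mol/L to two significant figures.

Ni²⁺/Ni is the cathode, Mn²⁺/Mn the anode: E°cell = +0.97 V, n = 2.
Overall reaction: Ni²⁺(aq) + Mn(s) → Ni(s) + Mn²⁺(aq); Q = [Mn²⁺]^1/[Ni²⁺]^1.
From E = E° − (0.0592/n) log Q: log Q = (E° − E)·n/0.0592 = (+0.97 − (+1.044))·2/0.0592 = -2.5000.
So 1·log[Ni²⁺] = 1·log(0.000249) − log Q = -3.6038 − (-2.5000) = -1.1038; [Ni²⁺] = 10^(-1.1038) ≈ 0.079 M.

0.079 M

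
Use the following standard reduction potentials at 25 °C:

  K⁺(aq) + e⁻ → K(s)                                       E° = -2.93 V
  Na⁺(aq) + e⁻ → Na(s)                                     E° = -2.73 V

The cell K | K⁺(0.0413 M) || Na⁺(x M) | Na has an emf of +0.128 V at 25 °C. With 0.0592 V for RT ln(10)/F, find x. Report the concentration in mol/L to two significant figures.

0.0025 M

Na⁺/Na is the cathode, K⁺/K the anode: E°cell = +0.20 V, n = 1.
Overall reaction: Na⁺(aq) + K(s) → Na(s) + K⁺(aq); Q = [K⁺]^1/[Na⁺]^1.
From E = E° − (0.0592/n) log Q: log Q = (E° − E)·n/0.0592 = (+0.20 − (+0.128))·1/0.0592 = 1.2162.
So 1·log[Na⁺] = 1·log(0.0413) − log Q = -1.3840 − (1.2162) = -2.6002; [Na⁺] = 10^(-2.6002) ≈ 0.0025 M.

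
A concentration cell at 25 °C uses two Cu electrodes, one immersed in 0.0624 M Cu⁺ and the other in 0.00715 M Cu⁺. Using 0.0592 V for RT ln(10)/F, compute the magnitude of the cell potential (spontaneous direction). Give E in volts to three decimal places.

For a concentration cell E°cell = 0. The 0.0624 M side is the cathode (reduction is favoured where [Cu⁺] is higher).
With n = 1, E = −(0.0592/1) log([Cu⁺]ₐₙ/[Cu⁺]꜀ₐₜ) = −(0.0592/1) log(0.00715/0.0624) = −(0.0592/1)(-0.941) = +0.056 V.

+0.056 V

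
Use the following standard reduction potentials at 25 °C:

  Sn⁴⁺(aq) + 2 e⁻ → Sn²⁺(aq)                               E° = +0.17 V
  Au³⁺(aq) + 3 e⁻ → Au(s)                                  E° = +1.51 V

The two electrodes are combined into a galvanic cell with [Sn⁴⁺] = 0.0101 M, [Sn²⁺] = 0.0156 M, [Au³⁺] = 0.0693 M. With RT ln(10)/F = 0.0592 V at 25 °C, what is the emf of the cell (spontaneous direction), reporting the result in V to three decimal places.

+1.323 V

Au³⁺/Au is the cathode (higher E°), Sn⁴⁺/Sn²⁺ the anode: E°cell = +1.51 − (+0.17) = +1.34 V, n = 6.
Overall: 2 Au³⁺(aq) + 3 Sn²⁺(aq) → 2 Au(s) + 3 Sn⁴⁺(aq)
Q = [Sn⁴⁺]^3 / ([Au³⁺]^2·[Sn²⁺]^3); log Q = 1.752.
E = E° − (0.0592/n) log Q = +1.34 − (0.0592/6)(1.752) = +1.323 V.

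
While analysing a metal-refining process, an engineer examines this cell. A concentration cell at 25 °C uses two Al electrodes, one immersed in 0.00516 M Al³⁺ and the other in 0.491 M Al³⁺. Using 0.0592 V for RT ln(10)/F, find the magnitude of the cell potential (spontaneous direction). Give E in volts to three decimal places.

+0.039 V

For a concentration cell E°cell = 0. The 0.491 M side is the cathode (reduction is favoured where [Al³⁺] is higher).
With n = 3, E = −(0.0592/3) log([Al³⁺]ₐₙ/[Al³⁺]꜀ₐₜ) = −(0.0592/3) log(0.00516/0.491) = −(0.0592/3)(-1.978) = +0.039 V.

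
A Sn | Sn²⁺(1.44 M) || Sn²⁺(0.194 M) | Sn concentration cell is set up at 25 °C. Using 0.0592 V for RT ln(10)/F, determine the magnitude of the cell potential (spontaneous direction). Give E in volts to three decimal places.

For a concentration cell E°cell = 0. The 1.44 M side is the cathode (reduction is favoured where [Sn²⁺] is higher).
With n = 2, E = −(0.0592/2) log([Sn²⁺]ₐₙ/[Sn²⁺]꜀ₐₜ) = −(0.0592/2) log(0.194/1.44) = −(0.0592/2)(-0.871) = +0.026 V.

+0.026 V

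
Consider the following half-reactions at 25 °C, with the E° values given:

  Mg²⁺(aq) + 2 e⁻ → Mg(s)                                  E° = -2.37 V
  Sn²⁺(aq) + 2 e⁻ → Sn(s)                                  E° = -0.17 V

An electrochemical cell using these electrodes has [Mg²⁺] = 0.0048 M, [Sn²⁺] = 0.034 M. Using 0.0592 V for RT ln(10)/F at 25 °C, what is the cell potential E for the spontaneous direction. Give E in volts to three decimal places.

+2.225 V

Sn²⁺/Sn is the cathode (higher E°), Mg²⁺/Mg the anode: E°cell = -0.17 − (-2.37) = +2.20 V, n = 2.
Overall: Sn²⁺(aq) + Mg(s) → Sn(s) + Mg²⁺(aq)
Q = [Mg²⁺] / ([Sn²⁺]); log Q = -0.850.
E = E° − (0.0592/n) log Q = +2.20 − (0.0592/2)(-0.850) = +2.225 V.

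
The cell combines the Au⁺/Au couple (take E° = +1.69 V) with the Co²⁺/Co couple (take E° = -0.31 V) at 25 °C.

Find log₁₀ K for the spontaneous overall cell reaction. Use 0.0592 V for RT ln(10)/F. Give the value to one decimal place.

Cathode: Au⁺/Au; anode: Co²⁺/Co. E°cell = +2.00 V, n = 2.
log K = nE°cell / 0.0592 = (2)(+2.00) / 0.0592 = 67.6.

67.6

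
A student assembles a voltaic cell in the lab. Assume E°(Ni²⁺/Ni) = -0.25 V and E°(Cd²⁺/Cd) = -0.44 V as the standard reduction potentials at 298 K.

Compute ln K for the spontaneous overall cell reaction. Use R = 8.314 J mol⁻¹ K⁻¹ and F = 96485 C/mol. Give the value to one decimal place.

Cathode: Ni²⁺/Ni; anode: Cd²⁺/Cd. E°cell = (-0.25) − (-0.44) = +0.19 V, with n = 2.
ΔG° = −nFE° = −RT ln K, so ln K = nFE°/(RT) = (2)(96485)(+0.19) / ((8.314)(298)) = 14.798.

14.8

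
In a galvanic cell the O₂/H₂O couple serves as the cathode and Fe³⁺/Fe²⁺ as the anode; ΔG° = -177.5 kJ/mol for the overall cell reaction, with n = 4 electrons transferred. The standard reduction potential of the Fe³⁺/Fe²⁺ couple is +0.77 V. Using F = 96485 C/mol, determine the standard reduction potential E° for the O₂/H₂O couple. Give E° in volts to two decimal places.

+1.23 V

E°cell = −ΔG°/(nF) = −(-177.5×10³)/((4)(96485)) = +0.460 V.
Since O₂/H₂O is the cathode and Fe³⁺/Fe²⁺ the anode, E°cell = E°(O₂/H₂O) − E°(Fe³⁺/Fe²⁺).
So E°(O₂/H₂O) = E°cell + E°(Fe³⁺/Fe²⁺) = +0.460 + (+0.77) = +1.23 V.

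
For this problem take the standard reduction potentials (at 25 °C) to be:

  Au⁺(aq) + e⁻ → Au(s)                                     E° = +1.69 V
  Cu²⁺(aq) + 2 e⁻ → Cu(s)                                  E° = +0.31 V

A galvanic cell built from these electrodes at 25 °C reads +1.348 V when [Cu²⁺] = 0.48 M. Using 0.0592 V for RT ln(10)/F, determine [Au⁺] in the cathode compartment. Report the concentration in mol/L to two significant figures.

0.20 M

Au⁺/Au is the cathode, Cu²⁺/Cu the anode: E°cell = +1.38 V, n = 2.
Overall reaction: 2 Au⁺(aq) + Cu(s) → 2 Au(s) + Cu²⁺(aq); Q = [Cu²⁺]^1/[Au⁺]^2.
From E = E° − (0.0592/n) log Q: log Q = (E° − E)·n/0.0592 = (+1.38 − (+1.348))·2/0.0592 = 1.0811.
So 2·log[Au⁺] = 1·log(0.48) − log Q = -0.3188 − (1.0811) = -1.3999; log[Au⁺] = -1.3999 / 2 = -0.6999; [Au⁺] = 10^(-0.6999) ≈ 0.20 M.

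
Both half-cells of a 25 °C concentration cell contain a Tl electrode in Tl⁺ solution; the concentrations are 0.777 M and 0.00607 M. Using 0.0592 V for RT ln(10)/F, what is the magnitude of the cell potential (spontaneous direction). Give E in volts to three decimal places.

+0.125 V

For a concentration cell E°cell = 0. The 0.777 M side is the cathode (reduction is favoured where [Tl⁺] is higher).
With n = 1, E = −(0.0592/1) log([Tl⁺]ₐₙ/[Tl⁺]꜀ₐₜ) = −(0.0592/1) log(0.00607/0.777) = −(0.0592/1)(-2.107) = +0.125 V.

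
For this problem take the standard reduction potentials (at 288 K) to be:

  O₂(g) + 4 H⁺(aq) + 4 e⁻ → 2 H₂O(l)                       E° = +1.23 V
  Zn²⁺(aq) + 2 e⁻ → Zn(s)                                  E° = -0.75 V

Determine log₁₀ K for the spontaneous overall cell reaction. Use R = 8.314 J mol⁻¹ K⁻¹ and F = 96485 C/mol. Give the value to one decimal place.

138.6

Cathode: O₂/H₂O; anode: Zn²⁺/Zn. E°cell = (+1.23) − (-0.75) = +1.98 V, with n = 4.
ΔG° = −nFE° = −RT ln K, so ln K = nFE°/(RT) = (4)(96485)(+1.98) / ((8.314)(288)) = 319.141.
log₁₀ K = 319.141 / ln 10 = 138.6.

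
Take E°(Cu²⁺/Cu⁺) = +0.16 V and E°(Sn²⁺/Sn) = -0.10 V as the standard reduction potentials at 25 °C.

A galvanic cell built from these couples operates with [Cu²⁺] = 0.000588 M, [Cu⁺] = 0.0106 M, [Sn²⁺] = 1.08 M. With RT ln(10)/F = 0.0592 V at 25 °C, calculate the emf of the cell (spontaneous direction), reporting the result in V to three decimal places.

+0.185 V

Cu²⁺/Cu⁺ is the cathode (higher E°), Sn²⁺/Sn the anode: E°cell = +0.16 − (-0.10) = +0.26 V, n = 2.
Overall: 2 Cu²⁺(aq) + Sn(s) → 2 Cu⁺(aq) + Sn²⁺(aq)
Q = [Cu⁺]^2·[Sn²⁺] / ([Cu²⁺]^2); log Q = 2.545.
E = E° − (0.0592/n) log Q = +0.26 − (0.0592/2)(2.545) = +0.185 V.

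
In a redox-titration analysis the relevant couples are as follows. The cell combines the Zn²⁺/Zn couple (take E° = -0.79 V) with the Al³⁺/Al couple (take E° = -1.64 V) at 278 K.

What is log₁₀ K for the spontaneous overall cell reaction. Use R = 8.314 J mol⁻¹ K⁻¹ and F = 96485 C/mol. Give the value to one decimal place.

Cathode: Zn²⁺/Zn; anode: Al³⁺/Al. E°cell = (-0.79) − (-1.64) = +0.85 V, with n = 6.
ΔG° = −nFE° = −RT ln K, so ln K = nFE°/(RT) = (6)(96485)(+0.85) / ((8.314)(278)) = 212.900.
log₁₀ K = 212.900 / ln 10 = 92.5.

92.5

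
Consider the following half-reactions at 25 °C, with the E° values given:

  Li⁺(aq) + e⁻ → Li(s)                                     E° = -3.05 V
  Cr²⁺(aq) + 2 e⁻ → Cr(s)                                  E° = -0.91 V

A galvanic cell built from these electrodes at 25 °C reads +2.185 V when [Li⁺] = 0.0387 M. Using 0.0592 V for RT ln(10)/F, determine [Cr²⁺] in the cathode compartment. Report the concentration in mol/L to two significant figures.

0.050 M

Cr²⁺/Cr is the cathode, Li⁺/Li the anode: E°cell = +2.14 V, n = 2.
Overall reaction: Cr²⁺(aq) + 2 Li(s) → Cr(s) + 2 Li⁺(aq); Q = [Li⁺]^2/[Cr²⁺]^1.
From E = E° − (0.0592/n) log Q: log Q = (E° − E)·n/0.0592 = (+2.14 − (+2.185))·2/0.0592 = -1.5203.
So 1·log[Cr²⁺] = 2·log(0.0387) − log Q = -2.8246 − (-1.5203) = -1.3043; [Cr²⁺] = 10^(-1.3043) ≈ 0.050 M.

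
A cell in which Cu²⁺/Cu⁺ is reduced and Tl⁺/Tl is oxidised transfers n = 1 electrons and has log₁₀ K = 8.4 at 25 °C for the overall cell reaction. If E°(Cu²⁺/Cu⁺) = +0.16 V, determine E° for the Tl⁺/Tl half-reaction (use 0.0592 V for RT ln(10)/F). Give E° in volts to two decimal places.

-0.34 V

E°cell = (0.0592/n)·log K = (0.0592/1)(8.4) = +0.497 V.
Since Cu²⁺/Cu⁺ is the cathode and Tl⁺/Tl the anode, E°cell = E°(Cu²⁺/Cu⁺) − E°(Tl⁺/Tl).
So E°(Tl⁺/Tl) = E°(Cu²⁺/Cu⁺) − E°cell = (+0.16) − (+0.497) = -0.34 V.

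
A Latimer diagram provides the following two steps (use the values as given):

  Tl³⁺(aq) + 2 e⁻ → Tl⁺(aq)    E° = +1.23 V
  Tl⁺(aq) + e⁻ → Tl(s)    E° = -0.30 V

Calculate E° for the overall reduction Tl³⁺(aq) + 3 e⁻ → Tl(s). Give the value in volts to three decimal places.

+0.720 V

Standard free energies of sequential steps add: ΔG°₃ = ΔG°₁ + ΔG°₂, so n₃E°₃ = n₁E°₁ + n₂E°₂.
E°₃ = (2×+1.23 + 1×-0.30) / 3 = (+2.160) / 3 = +0.720 V.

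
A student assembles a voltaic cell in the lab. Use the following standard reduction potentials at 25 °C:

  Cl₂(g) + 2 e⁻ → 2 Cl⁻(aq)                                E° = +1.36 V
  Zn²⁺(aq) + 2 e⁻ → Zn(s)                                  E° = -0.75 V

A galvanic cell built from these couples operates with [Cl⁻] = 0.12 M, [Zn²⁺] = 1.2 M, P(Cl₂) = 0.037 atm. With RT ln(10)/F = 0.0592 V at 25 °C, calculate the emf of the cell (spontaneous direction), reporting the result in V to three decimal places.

Cl₂/Cl⁻ is the cathode (higher E°), Zn²⁺/Zn the anode: E°cell = +1.36 − (-0.75) = +2.11 V, n = 2.
Overall: Cl₂(g) + Zn(s) → 2 Cl⁻(aq) + Zn²⁺(aq)
Q = [Cl⁻]^2·[Zn²⁺] / (P(Cl₂)); log Q = -0.331.
E = E° − (0.0592/n) log Q = +2.11 − (0.0592/2)(-0.331) = +2.120 V.

+2.120 V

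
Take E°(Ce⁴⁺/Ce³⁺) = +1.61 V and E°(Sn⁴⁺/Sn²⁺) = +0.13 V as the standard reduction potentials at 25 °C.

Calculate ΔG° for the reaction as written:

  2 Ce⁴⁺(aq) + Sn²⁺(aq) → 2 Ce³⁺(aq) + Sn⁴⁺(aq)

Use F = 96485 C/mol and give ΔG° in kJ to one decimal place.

-285.6 kJ

As written, Ce⁴⁺/Ce³⁺ is reduced (cathode) and Sn⁴⁺/Sn²⁺ is oxidised (anode), so E°cell = (+1.61) − (+0.13) = +1.48 V.
Balancing electrons gives n = 2.
ΔG° = −nFE° = −(2)(96485)(+1.48) = -285,596 J = -285.6 kJ.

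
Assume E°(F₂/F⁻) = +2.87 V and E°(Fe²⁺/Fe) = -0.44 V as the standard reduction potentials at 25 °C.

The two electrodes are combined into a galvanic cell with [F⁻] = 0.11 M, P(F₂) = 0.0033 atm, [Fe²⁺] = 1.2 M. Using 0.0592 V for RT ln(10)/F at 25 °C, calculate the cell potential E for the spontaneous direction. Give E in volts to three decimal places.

F₂/F⁻ is the cathode (higher E°), Fe²⁺/Fe the anode: E°cell = +2.87 − (-0.44) = +3.31 V, n = 2.
Overall: F₂(g) + Fe(s) → 2 F⁻(aq) + Fe²⁺(aq)
Q = [F⁻]^2·[Fe²⁺] / (P(F₂)); log Q = 0.643.
E = E° − (0.0592/n) log Q = +3.31 − (0.0592/2)(0.643) = +3.291 V.

+3.291 V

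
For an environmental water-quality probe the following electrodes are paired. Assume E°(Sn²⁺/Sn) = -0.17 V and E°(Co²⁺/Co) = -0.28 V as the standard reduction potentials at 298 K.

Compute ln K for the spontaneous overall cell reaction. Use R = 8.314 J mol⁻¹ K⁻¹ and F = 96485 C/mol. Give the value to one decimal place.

Cathode: Sn²⁺/Sn; anode: Co²⁺/Co. E°cell = (-0.17) − (-0.28) = +0.11 V, with n = 2.
ΔG° = −nFE° = −RT ln K, so ln K = nFE°/(RT) = (2)(96485)(+0.11) / ((8.314)(298)) = 8.568.

8.6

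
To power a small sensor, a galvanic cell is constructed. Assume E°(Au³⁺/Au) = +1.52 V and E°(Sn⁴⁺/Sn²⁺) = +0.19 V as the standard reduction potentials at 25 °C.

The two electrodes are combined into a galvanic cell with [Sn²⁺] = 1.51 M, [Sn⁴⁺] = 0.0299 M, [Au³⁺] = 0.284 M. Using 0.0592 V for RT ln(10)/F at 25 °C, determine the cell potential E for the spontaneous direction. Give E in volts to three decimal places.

+1.370 V

Au³⁺/Au is the cathode (higher E°), Sn⁴⁺/Sn²⁺ the anode: E°cell = +1.52 − (+0.19) = +1.33 V, n = 6.
Overall: 2 Au³⁺(aq) + 3 Sn²⁺(aq) → 2 Au(s) + 3 Sn⁴⁺(aq)
Q = [Sn⁴⁺]^3 / ([Au³⁺]^2·[Sn²⁺]^3); log Q = -4.017.
E = E° − (0.0592/n) log Q = +1.33 − (0.0592/6)(-4.017) = +1.370 V.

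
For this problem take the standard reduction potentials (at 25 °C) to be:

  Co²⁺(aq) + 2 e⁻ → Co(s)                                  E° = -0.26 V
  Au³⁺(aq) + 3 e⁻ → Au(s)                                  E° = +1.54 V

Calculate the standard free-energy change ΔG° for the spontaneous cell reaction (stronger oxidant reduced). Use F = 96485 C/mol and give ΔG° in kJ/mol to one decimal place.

-1042.0 kJ/mol

Au³⁺/Au (E° = +1.54 V) is the cathode; Co²⁺/Co (E° = -0.26 V) is the anode, so E°cell = +1.80 V.
Balancing electrons gives n = 6 (lcm of 3 and 2).
ΔG° = −nFE° = −(6)(96485)(+1.80) = -1,042,038 J = -1042.0 kJ/mol.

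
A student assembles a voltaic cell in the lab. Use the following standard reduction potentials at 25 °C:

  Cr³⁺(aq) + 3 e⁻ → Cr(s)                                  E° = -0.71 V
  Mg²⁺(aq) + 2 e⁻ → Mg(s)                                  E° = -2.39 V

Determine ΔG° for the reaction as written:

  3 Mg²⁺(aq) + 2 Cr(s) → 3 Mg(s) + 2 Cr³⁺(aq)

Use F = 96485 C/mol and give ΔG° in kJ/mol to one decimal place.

As written, Mg²⁺/Mg is reduced (cathode) and Cr³⁺/Cr is oxidised (anode), so E°cell = (-2.39) − (-0.71) = -1.68 V.
Balancing electrons gives n = 6.
ΔG° = −nFE° = −(6)(96485)(-1.68) = 972,569 J = +972.6 kJ/mol.

+972.6 kJ/mol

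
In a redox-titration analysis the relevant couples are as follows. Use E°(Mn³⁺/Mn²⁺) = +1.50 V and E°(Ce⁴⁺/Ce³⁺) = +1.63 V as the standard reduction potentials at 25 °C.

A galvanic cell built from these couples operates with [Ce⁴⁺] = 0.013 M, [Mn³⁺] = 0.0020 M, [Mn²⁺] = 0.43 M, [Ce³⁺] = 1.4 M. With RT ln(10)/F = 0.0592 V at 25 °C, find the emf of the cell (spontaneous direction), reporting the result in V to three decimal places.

Ce⁴⁺/Ce³⁺ is the cathode (higher E°), Mn³⁺/Mn²⁺ the anode: E°cell = +1.63 − (+1.50) = +0.13 V, n = 1.
Overall: Ce⁴⁺(aq) + Mn²⁺(aq) → Ce³⁺(aq) + Mn³⁺(aq)
Q = [Ce³⁺]·[Mn³⁺] / ([Ce⁴⁺]·[Mn²⁺]); log Q = -0.300.
E = E° − (0.0592/n) log Q = +0.13 − (0.0592/1)(-0.300) = +0.148 V.

+0.148 V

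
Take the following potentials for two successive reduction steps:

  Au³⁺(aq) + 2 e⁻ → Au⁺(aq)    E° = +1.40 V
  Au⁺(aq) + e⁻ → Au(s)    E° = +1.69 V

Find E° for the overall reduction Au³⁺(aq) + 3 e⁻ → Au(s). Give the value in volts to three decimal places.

Since ΔG° = −nFE° is additive over sequential reductions, n₃E°₃ = n₁E°₁ + n₂E°₂.
E°₃ = (2×+1.40 + 1×+1.69) / 3 = (+4.490) / 3 = +1.497 V.

+1.497 V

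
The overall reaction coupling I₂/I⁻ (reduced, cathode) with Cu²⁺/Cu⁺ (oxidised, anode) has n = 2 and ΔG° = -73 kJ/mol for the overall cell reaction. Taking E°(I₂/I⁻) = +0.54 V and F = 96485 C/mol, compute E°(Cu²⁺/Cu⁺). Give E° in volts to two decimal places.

E°cell = −ΔG°/(nF) = −(-73×10³)/((2)(96485)) = +0.378 V.
Since I₂/I⁻ is the cathode and Cu²⁺/Cu⁺ the anode, E°cell = E°(I₂/I⁻) − E°(Cu²⁺/Cu⁺).
So E°(Cu²⁺/Cu⁺) = E°(I₂/I⁻) − E°cell = (+0.54) − (+0.378) = +0.16 V.

+0.16 V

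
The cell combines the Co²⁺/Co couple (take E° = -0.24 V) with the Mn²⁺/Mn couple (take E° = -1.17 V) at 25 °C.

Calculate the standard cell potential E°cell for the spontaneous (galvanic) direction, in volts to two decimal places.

The Co²⁺/Co couple has the higher reduction potential, so it is the cathode; Mn²⁺/Mn is oxidised at the anode.
E°cell = E°(cathode) − E°(anode) = (-0.24) − (-1.17) = +0.93 V.

+0.93 V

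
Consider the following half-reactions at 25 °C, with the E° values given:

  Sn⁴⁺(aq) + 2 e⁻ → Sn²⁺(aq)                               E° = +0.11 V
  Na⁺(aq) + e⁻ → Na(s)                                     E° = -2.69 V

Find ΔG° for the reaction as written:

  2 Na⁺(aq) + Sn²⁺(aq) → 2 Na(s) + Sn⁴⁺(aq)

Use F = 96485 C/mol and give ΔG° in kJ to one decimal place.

As written, Na⁺/Na is reduced (cathode) and Sn⁴⁺/Sn²⁺ is oxidised (anode), so E°cell = (-2.69) − (+0.11) = -2.80 V.
Balancing electrons gives n = 2.
ΔG° = −nFE° = −(2)(96485)(-2.80) = 540,316 J = +540.3 kJ.

+540.3 kJ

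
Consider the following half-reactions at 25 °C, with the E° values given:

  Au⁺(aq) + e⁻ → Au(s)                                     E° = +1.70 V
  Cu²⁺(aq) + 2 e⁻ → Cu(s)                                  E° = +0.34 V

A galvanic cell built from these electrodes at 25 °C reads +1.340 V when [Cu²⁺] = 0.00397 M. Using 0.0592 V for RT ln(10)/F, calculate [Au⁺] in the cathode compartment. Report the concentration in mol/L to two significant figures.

Au⁺/Au is the cathode, Cu²⁺/Cu the anode: E°cell = +1.36 V, n = 2.
Overall reaction: 2 Au⁺(aq) + Cu(s) → 2 Au(s) + Cu²⁺(aq); Q = [Cu²⁺]^1/[Au⁺]^2.
From E = E° − (0.0592/n) log Q: log Q = (E° − E)·n/0.0592 = (+1.36 − (+1.340))·2/0.0592 = 0.6757.
So 2·log[Au⁺] = 1·log(0.00397) − log Q = -2.4012 − (0.6757) = -3.0769; log[Au⁺] = -3.0769 / 2 = -1.5385; [Au⁺] = 10^(-1.5385) ≈ 0.029 M.

0.029 M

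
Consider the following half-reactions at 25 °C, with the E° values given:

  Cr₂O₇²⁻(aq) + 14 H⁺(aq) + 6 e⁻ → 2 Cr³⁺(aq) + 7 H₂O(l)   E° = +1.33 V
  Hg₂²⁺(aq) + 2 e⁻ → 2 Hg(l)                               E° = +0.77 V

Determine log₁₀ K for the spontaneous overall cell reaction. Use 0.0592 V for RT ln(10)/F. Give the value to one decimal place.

56.8

Cathode: Cr₂O₇²⁻/Cr³⁺; anode: Hg₂²⁺/Hg. E°cell = +0.56 V, n = 6.
log K = nE°cell / 0.0592 = (6)(+0.56) / 0.0592 = 56.8.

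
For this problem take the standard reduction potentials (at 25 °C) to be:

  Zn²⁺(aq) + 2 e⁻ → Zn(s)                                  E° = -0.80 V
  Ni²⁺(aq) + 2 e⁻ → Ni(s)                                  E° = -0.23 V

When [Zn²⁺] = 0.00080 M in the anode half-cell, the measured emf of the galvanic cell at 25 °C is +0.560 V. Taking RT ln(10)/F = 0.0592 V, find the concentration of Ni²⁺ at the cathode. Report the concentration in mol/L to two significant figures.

Ni²⁺/Ni is the cathode, Zn²⁺/Zn the anode: E°cell = +0.57 V, n = 2.
Overall reaction: Ni²⁺(aq) + Zn(s) → Ni(s) + Zn²⁺(aq); Q = [Zn²⁺]^1/[Ni²⁺]^1.
From E = E° − (0.0592/n) log Q: log Q = (E° − E)·n/0.0592 = (+0.57 − (+0.560))·2/0.0592 = 0.3378.
So 1·log[Ni²⁺] = 1·log(0.0008) − log Q = -3.0969 − (0.3378) = -3.4347; [Ni²⁺] = 10^(-3.4347) ≈ 0.00037 M.

0.00037 M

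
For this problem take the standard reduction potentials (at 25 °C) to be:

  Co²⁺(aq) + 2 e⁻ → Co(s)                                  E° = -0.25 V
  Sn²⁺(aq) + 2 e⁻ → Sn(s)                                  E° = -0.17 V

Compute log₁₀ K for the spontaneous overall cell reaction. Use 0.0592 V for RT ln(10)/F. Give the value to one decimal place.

2.7

Cathode: Sn²⁺/Sn; anode: Co²⁺/Co. E°cell = +0.08 V, n = 2.
log K = nE°cell / 0.0592 = (2)(+0.08) / 0.0592 = 2.7.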